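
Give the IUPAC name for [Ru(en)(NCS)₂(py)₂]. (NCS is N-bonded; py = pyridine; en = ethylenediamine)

There is no counter-ion, so the complex is neutral overall.
Ligand charges: 2×isothiocyanato (-1 each), 2×pyridine (neutral), 1×ethylenediamine (neutral); total -2. So Ru + (-2) = 0, giving Ru = +2.
Ligands are named alphabetically: ethylenediamine before isothiocyanato before pyridine.

(ethylenediamine)diisothiocyanatobis(pyridine)ruthenium(II)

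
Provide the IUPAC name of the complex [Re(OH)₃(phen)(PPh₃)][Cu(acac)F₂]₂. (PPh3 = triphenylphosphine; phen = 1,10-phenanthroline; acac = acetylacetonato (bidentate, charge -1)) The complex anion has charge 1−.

trihydroxo(1,10-phenanthroline)(triphenylphosphine)rhenium(V) (acetylacetonato)difluorocuprate(II)

The complex anion is given as 1−; its ligand charges sum to -3, so Cu = +2.
With 2 anions per cation, the cation must be 2×1 = 2+.
Cation: ligand charges sum to -3; for the ion to be 2+, Re = +5.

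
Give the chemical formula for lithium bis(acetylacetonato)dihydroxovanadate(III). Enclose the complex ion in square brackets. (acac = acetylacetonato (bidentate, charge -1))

Ligands: 2 acetylacetonato (acac, -1), 2 hydroxo (OH, -1). Ligand charge sum = -4.
With V in oxidation state +3, the complex ion is [V...]^1−.
Charge balance with lithium (+1) requires 1 complex ion per 1 lithium.

Li[V(acac)2(OH)2]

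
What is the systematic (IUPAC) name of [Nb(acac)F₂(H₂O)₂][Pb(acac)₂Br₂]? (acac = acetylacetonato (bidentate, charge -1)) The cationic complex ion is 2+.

The complex cation is given as 2+; its ligand charges sum to -3, so Nb = +5.
A 1:1 salt means the anion carries the equal and opposite charge, 2−.
Anion: ligand charges sum to -4; for the ion to be 2−, Pb = +2.

(acetylacetonato)diaquadifluoroniobium(V) bis(acetylacetonato)dibromoplumbate(II)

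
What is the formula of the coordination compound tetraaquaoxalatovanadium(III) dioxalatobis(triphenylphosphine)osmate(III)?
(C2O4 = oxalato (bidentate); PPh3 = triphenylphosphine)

Cation [V…]: ligand charges -2, V(III) ⇒ ion charge 1+.
Anion [Os…]: ligand charges -4, Os(III) ⇒ ion charge 1−.
One 1+ cation balances one 1− anion.

[V(C2O4)(H2O)4][Os(C2O4)2(PPh3)2]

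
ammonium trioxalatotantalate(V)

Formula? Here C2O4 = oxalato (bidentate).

NH4[Ta(C2O4)3]

Ligands: 3 oxalato (C2O4, -2). Ligand charge sum = -6.
Charge balance with ammonium (+1) requires 1 complex ion per 1 ammonium.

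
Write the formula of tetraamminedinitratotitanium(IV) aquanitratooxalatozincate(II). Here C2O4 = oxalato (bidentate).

Cation [Ti…]: ligand charges -2, Ti(IV) ⇒ ion charge 2+.
Anion [Zn…]: ligand charges -3, Zn(II) ⇒ ion charge 1−.

[Ti(NH3)4(NO3)2][Zn(C2O4)(H2O)(NO3)]2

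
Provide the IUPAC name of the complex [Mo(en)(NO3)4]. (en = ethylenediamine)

There is no counter-ion, so the complex is neutral overall.
Ligand charges: 1×ethylenediamine (neutral), 4×nitrato (-1 each); total -4. So Mo + (-4) = 0, giving Mo = +4.
Ligands are named alphabetically: ethylenediamine before nitrato.

(ethylenediamine)tetranitratomolybdenum(IV)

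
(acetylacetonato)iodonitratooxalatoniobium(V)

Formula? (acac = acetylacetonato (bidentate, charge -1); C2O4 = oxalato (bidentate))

Ligands: 1 acetylacetonato (acac, -1), 1 oxalato (C2O4, -2), 1 iodo (I, -1), 1 nitrato (NO3, -1). Ligand charge sum = -5.
With Nb in oxidation state +5, the complex ion is [Nb...].

[Nb(acac)(C2O4)I(NO3)]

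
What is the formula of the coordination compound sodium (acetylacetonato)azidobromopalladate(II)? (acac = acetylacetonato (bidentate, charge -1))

Na[Pd(acac)Br(N3)]

Ligands: 1 acetylacetonato (acac, -1), 1 bromo (Br, -1), 1 azido (N3, -1). Ligand charge sum = -3.
Charge balance with sodium (+1) requires 1 complex ion per 1 sodium.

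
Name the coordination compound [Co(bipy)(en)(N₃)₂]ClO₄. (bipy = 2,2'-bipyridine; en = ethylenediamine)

The 1 perchlorate counter-ion carries a total charge of -1, so each complex ion is 1+.
Ligand charges: 1×2,2'-bipyridine (neutral), 2×azido (-1 each), 1×ethylenediamine (neutral); total -2. So Co + (-2) = 1+, giving Co = +3.
Ligands are named alphabetically: azido before bipyridine before ethylenediamine.

diazido(2,2'-bipyridine)(ethylenediamine)cobalt(III) perchlorate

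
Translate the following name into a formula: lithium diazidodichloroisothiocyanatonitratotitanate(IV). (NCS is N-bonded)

Ligands: 1 nitrato (NO3, -1), 1 isothiocyanato (NCS, -1), 2 chloro (Cl, -1), 2 azido (N3, -1). Ligand charge sum = -6.
With Ti in oxidation state +4, the complex ion is [Ti...]^2−.
Charge balance with lithium (+1) requires 1 complex ion per 2 lithium.

Li2[TiCl2(N3)2(NCS)(NO3)]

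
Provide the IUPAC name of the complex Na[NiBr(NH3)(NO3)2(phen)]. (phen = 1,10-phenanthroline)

sodium amminebromodinitrato(1,10-phenanthroline)nickelate(II)

The 1 sodium counter-ion carries a total charge of +1, so each complex ion is 1−.
Ligand charges: 2×nitrato (-1 each), 1×ammine (neutral), 1×bromo (-1 each), 1×1,10-phenanthroline (neutral); total -3. So Ni + (-3) = 1−, giving Ni = +2.
Ligands are named alphabetically: ammine before bromo before nitrato before phenanthroline.
The complex ion is anionic, so nickel takes the -ate form nickelate(II).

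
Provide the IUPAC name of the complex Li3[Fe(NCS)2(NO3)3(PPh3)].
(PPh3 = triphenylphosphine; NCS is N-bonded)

lithium diisothiocyanatotrinitrato(triphenylphosphine)ferrate(II)

The 3 lithium counter-ions carry a total charge of +3, so each complex ion is 3−.
Ligand charges: 1×triphenylphosphine (neutral), 3×nitrato (-1 each), 2×isothiocyanato (-1 each); total -5. So Fe + (-5) = 3−, giving Fe = +2.
The complex ion is anionic, so iron takes the -ate form ferrate(II).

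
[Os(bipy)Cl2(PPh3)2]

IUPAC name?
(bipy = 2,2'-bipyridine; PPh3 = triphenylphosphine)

There is no counter-ion, so the complex is neutral overall.
Ligand charges: 2×chloro (-1 each), 1×2,2'-bipyridine (neutral), 2×triphenylphosphine (neutral); total -2. So Os + (-2) = 0, giving Os = +2.
Ligands are named alphabetically: bipyridine before chloro before triphenylphosphine.

(2,2'-bipyridine)dichlorobis(triphenylphosphine)osmium(II)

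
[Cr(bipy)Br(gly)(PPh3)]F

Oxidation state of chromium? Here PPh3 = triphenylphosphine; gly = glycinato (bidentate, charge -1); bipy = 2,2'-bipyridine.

1 fluoride outside the brackets (-1 each) → the complex ion is 1+.
Ligand charges: 1×PPh3 neutral; 1×gly = -1; 1×bipy neutral; 1×Br = -1; sum -2.
Cr + (-2) = 1+ ⇒ Cr is +3.

+3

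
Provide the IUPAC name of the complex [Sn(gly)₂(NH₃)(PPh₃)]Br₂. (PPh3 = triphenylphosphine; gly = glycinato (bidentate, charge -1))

amminebis(glycinato)(triphenylphosphine)tin(IV) bromide

The 2 bromide counter-ions carry a total charge of -2, so each complex ion is 2+.
Ligand charges: 1×triphenylphosphine (neutral), 2×glycinato (-1 each), 1×ammine (neutral); total -2. So Sn + (-2) = 2+, giving Sn = +4.
Ligands are named alphabetically: ammine before glycinato before triphenylphosphine.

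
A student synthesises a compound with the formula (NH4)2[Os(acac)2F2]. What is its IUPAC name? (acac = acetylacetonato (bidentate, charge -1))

The 2 ammonium counter-ions carry a total charge of +2, so each complex ion is 2−.
Ligand charges: 2×acetylacetonato (-1 each), 2×fluoro (-1 each); total -4. So Os + (-4) = 2−, giving Os = +2.
The complex ion is anionic, so osmium takes the -ate form osmate(II).

ammonium bis(acetylacetonato)difluoroosmate(II)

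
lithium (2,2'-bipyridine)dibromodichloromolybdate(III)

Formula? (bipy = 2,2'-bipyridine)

Ligands: 2 chloro (Cl, -1), 1 2,2'-bipyridine (bipy, neutral), 2 bromo (Br, -1). Ligand charge sum = -4.
Charge balance with lithium (+1) requires 1 complex ion per 1 lithium.

Li[Mo(bipy)Br2Cl2]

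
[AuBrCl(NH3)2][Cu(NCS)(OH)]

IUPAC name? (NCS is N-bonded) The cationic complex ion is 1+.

diamminebromochlorogold(III) hydroxoisothiocyanatocuprate(I)

Both ions are complex: the cation is named first with the plain metal name, the anion second with the -ate form; each ion's ligands are alphabetised independently.
The complex cation is given as 1+; its ligand charges sum to -2, so Au = +3.
A 1:1 salt means the anion carries the equal and opposite charge, 1−.
Anion: ligand charges sum to -2; for the ion to be 1−, Cu = +1.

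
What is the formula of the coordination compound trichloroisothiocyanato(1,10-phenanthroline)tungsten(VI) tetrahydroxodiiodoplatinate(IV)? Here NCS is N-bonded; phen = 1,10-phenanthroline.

[WCl3(NCS)(phen)][PtI2(OH)4]

Cation [W…]: ligand charges -4, W(VI) ⇒ ion charge 2+.
Anion [Pt…]: ligand charges -6, Pt(IV) ⇒ ion charge 2−.
One 2+ cation balances one 2− anion.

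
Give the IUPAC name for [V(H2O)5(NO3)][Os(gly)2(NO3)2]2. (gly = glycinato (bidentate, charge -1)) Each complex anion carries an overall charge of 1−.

Both ions are complex: the cation is named first with the plain metal name, the anion second with the -ate form; each ion's ligands are alphabetised independently.
The complex anion is given as 1−; its ligand charges sum to -4, so Os = +3.
With 2 anions per cation, the cation must be 2×1 = 2+.
Cation: ligand charges sum to -1; for the ion to be 2+, V = +3.

pentaaquanitratovanadium(III) bis(glycinato)dinitratoosmate(III)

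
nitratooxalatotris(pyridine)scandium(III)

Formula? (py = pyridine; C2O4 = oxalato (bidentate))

[Sc(C2O4)(NO3)(py)3]

Ligands: 3 pyridine (py, neutral), 1 nitrato (NO3, -1), 1 oxalato (C2O4, -2). Ligand charge sum = -3.
With Sc in oxidation state +3, the complex ion is [Sc...].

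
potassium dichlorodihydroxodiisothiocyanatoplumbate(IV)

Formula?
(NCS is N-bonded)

K2[PbCl2(NCS)2(OH)2]

Ligands: 2 isothiocyanato (NCS, -1), 2 chloro (Cl, -1), 2 hydroxo (OH, -1). Ligand charge sum = -6.
With Pb in oxidation state +4, the complex ion is [Pb...]^2−.
Charge balance with potassium (+1) requires 1 complex ion per 2 potassium.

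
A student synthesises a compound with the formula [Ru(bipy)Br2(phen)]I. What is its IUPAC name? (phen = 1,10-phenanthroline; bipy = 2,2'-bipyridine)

The 1 iodide counter-ion carries a total charge of -1, so each complex ion is 1+.
Ligand charges: 2×bromo (-1 each), 1×1,10-phenanthroline (neutral), 1×2,2'-bipyridine (neutral); total -2. So Ru + (-2) = 1+, giving Ru = +3.
Ligands are named alphabetically: bipyridine before bromo before phenanthroline.

(2,2'-bipyridine)dibromo(1,10-phenanthroline)ruthenium(III) iodide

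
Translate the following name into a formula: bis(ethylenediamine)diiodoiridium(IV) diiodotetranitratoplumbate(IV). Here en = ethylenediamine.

[Ir(en)2I2][PbI2(NO3)4]

Cation [Ir…]: ligand charges -2, Ir(IV) ⇒ ion charge 2+.
Anion [Pb…]: ligand charges -6, Pb(IV) ⇒ ion charge 2−.
One 2+ cation balances one 2− anion.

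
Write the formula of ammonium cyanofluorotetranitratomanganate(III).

(NH4)3[Mn(CN)F(NO3)4]

Ligands: 1 fluoro (F, -1), 4 nitrato (NO3, -1), 1 cyano (CN, -1). Ligand charge sum = -6.
With Mn in oxidation state +3, the complex ion is [Mn...]^3−.
Charge balance with ammonium (+1) requires 1 complex ion per 3 ammonium.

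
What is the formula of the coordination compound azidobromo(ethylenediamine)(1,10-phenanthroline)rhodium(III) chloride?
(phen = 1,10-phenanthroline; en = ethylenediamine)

[RhBr(en)(N3)(phen)]Cl

Ligands: 1 1,10-phenanthroline (phen, neutral), 1 bromo (Br, -1), 1 azido (N3, -1), 1 ethylenediamine (en, neutral). Ligand charge sum = -2.
With Rh in oxidation state +3, the complex ion is [Rh...]^1+.
Charge balance with chloride (-1) requires 1 complex ion per 1 chloride.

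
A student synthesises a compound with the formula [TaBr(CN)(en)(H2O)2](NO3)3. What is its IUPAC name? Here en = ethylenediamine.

The 3 nitrate counter-ions carry a total charge of -3, so each complex ion is 3+.
Ligand charges: 1×bromo (-1 each), 1×cyano (-1 each), 2×aqua (neutral), 1×ethylenediamine (neutral); total -2. So Ta + (-2) = 3+, giving Ta = +5.
Ligands are named alphabetically: aqua before bromo before cyano before ethylenediamine.

diaquabromocyano(ethylenediamine)tantalum(V) nitrate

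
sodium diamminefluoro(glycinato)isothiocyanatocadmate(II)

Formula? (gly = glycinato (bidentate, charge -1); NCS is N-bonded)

Na[CdF(gly)(NCS)(NH3)2]

Ligands: 1 glycinato (gly, -1), 1 fluoro (F, -1), 1 isothiocyanato (NCS, -1), 2 ammine (NH3, neutral). Ligand charge sum = -3.
With Cd in oxidation state +2, the complex ion is [Cd...]^1−.
Charge balance with sodium (+1) requires 1 complex ion per 1 sodium.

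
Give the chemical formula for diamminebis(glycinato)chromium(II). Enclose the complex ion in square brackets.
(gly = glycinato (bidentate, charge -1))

[Cr(gly)2(NH3)2]

Ligands: 2 glycinato (gly, -1), 2 ammine (NH3, neutral). Ligand charge sum = -2.
With Cr in oxidation state +2, the complex ion is [Cr...].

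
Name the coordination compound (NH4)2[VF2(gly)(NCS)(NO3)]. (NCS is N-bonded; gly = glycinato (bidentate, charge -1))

The 2 ammonium counter-ions carry a total charge of +2, so each complex ion is 2−.
Ligand charges: 1×nitrato (-1 each), 1×isothiocyanato (-1 each), 1×glycinato (-1 each), 2×fluoro (-1 each); total -5. So V + (-5) = 2−, giving V = +3.
Ligands are named alphabetically: fluoro before glycinato before isothiocyanato before nitrato.
The complex ion is anionic, so vanadium takes the -ate form vanadate(III).

ammonium difluoro(glycinato)isothiocyanatonitratovanadate(III)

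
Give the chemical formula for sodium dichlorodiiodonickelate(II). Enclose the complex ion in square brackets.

Ligands: 2 chloro (Cl, -1), 2 iodo (I, -1). Ligand charge sum = -4.
With Ni in oxidation state +2, the complex ion is [Ni...]^2−.
Charge balance with sodium (+1) requires 1 complex ion per 2 sodium.

Na2[NiCl2I2]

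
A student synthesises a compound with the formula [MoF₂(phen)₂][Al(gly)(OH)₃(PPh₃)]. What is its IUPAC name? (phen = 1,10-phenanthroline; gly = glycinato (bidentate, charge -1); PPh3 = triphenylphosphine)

difluorobis(1,10-phenanthroline)molybdenum(III) (glycinato)trihydroxo(triphenylphosphine)aluminate(III)

Both ions are complex: the cation is named first with the plain metal name, the anion second with the -ate form; each ion's ligands are alphabetised independently.
Aluminium is always +3 in its complexes; the anion's ligand charges sum to -4, so the complex anion is 1−.
A 1:1 salt means the cation carries the equal and opposite charge, 1+.
Cation: ligand charges sum to -2; for the ion to be 1+, Mo = +3.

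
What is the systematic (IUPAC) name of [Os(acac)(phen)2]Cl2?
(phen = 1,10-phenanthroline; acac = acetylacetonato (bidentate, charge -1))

The 2 chloride counter-ions carry a total charge of -2, so each complex ion is 2+.
Ligand charges: 2×1,10-phenanthroline (neutral), 1×acetylacetonato (-1 each); total -1. So Os + (-1) = 2+, giving Os = +3.
Ligands are named alphabetically: acetylacetonato before phenanthroline.

(acetylacetonato)bis(1,10-phenanthroline)osmium(III) chloride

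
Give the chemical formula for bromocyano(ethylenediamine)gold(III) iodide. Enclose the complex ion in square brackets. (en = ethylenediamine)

Ligands: 1 cyano (CN, -1), 1 ethylenediamine (en, neutral), 1 bromo (Br, -1). Ligand charge sum = -2.
With Au in oxidation state +3, the complex ion is [Au...]^1+.
Charge balance with iodide (-1) requires 1 complex ion per 1 iodide.

[AuBr(CN)(en)]I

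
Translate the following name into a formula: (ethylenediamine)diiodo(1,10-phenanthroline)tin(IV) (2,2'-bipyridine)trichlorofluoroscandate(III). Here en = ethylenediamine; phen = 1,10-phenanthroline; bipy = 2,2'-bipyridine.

[Sn(en)I2(phen)][Sc(bipy)Cl3F]2

Cation [Sn…]: ligand charges -2, Sn(IV) ⇒ ion charge 2+.
Anion [Sc…]: ligand charges -4, Sc(III) ⇒ ion charge 1−.
One 2+ cation requires 2 of the 1− anion.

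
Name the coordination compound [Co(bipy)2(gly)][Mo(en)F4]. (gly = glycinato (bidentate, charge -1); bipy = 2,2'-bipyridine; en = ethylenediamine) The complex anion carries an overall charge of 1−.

Both ions are complex: the cation is named first with the plain metal name, the anion second with the -ate form; each ion's ligands are alphabetised independently.
The complex anion is given as 1−; its ligand charges sum to -4, so Mo = +3.
A 1:1 salt means the cation carries the equal and opposite charge, 1+.
Cation: ligand charges sum to -1; for the ion to be 1+, Co = +2.

bis(2,2'-bipyridine)(glycinato)cobalt(II) (ethylenediamine)tetrafluoromolybdate(III)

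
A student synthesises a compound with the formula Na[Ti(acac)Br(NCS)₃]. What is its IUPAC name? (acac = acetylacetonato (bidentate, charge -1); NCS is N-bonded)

The 1 sodium counter-ion carries a total charge of +1, so each complex ion is 1−.
Ligand charges: 1×acetylacetonato (-1 each), 3×isothiocyanato (-1 each), 1×bromo (-1 each); total -5. So Ti + (-5) = 1−, giving Ti = +4.
Ligands are named alphabetically: acetylacetonato before bromo before isothiocyanato.
The complex ion is anionic, so titanium takes the -ate form titanate(IV).

sodium (acetylacetonato)bromotriisothiocyanatotitanate(IV)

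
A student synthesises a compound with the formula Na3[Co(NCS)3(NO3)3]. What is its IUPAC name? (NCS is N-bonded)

The 3 sodium counter-ions carry a total charge of +3, so each complex ion is 3−.
Ligand charges: 3×nitrato (-1 each), 3×isothiocyanato (-1 each); total -6. So Co + (-6) = 3−, giving Co = +3.
Ligands are named alphabetically: isothiocyanato before nitrato.
The complex ion is anionic, so cobalt takes the -ate form cobaltate(III).

sodium triisothiocyanatotrinitratocobaltate(III)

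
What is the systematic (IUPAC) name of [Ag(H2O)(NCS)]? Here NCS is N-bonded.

There is no counter-ion, so the complex is neutral overall.
Ligand charges: 1×aqua (neutral), 1×isothiocyanato (-1 each); total -1. So Ag + (-1) = 0, giving Ag = +1.
Ligands are named alphabetically: aqua before isothiocyanato.

aquaisothiocyanatosilver(I)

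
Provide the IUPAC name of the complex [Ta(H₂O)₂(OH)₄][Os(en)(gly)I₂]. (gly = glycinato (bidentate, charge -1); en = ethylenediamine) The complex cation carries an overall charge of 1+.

Both ions are complex: the cation is named first with the plain metal name, the anion second with the -ate form; each ion's ligands are alphabetised independently.
The complex cation is given as 1+; its ligand charges sum to -4, so Ta = +5.
A 1:1 salt means the anion carries the equal and opposite charge, 1−.
Anion: ligand charges sum to -3; for the ion to be 1−, Os = +2.

diaquatetrahydroxotantalum(V) (ethylenediamine)(glycinato)diiodoosmate(II)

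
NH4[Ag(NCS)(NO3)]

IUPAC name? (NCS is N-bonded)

ammonium isothiocyanatonitratoargentate(I)

The 1 ammonium counter-ion carries a total charge of +1, so each complex ion is 1−.
Ligand charges: 1×nitrato (-1 each), 1×isothiocyanato (-1 each); total -2. So Ag + (-2) = 1−, giving Ag = +1.
The complex ion is anionic, so silver takes the -ate form argentate(I).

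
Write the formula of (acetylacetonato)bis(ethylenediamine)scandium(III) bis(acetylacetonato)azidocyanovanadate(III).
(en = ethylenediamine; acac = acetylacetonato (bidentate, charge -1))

Cation [Sc…]: ligand charges -1, Sc(III) ⇒ ion charge 2+.
Anion [V…]: ligand charges -4, V(III) ⇒ ion charge 1−.
One 2+ cation requires 2 of the 1− anion.

[Sc(acac)(en)2][V(acac)2(CN)(N3)]2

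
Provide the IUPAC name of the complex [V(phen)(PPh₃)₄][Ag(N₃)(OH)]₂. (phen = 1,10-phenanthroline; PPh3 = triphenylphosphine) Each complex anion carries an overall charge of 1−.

(1,10-phenanthroline)tetrakis(triphenylphosphine)vanadium(II) azidohydroxoargentate(I)

The complex anion is given as 1−; its ligand charges sum to -2, so Ag = +1.
With 2 anions per cation, the cation must be 2×1 = 2+.
Cation: ligand charges sum to 0; for the ion to be 2+, V = +2.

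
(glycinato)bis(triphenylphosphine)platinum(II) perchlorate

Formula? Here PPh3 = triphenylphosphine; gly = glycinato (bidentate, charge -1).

[Pt(gly)(PPh3)2]ClO4

Ligands: 2 triphenylphosphine (PPh3, neutral), 1 glycinato (gly, -1). Ligand charge sum = -1.
With Pt in oxidation state +2, the complex ion is [Pt...]^1+.
Charge balance with perchlorate (-1) requires 1 complex ion per 1 perchlorate.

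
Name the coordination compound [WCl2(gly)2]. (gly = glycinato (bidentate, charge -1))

There is no counter-ion, so the complex is neutral overall.
Ligand charges: 2×glycinato (-1 each), 2×chloro (-1 each); total -4. So W + (-4) = 0, giving W = +4.
Ligands are named alphabetically: chloro before glycinato.

dichlorobis(glycinato)tungsten(IV)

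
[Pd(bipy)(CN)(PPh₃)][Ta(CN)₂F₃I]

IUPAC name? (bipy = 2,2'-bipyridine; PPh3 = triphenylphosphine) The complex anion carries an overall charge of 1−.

(2,2'-bipyridine)cyano(triphenylphosphine)palladium(II) dicyanotrifluoroiodotantalate(V)

Both ions are complex: the cation is named first with the plain metal name, the anion second with the -ate form; each ion's ligands are alphabetised independently.
The complex anion is given as 1−; its ligand charges sum to -6, so Ta = +5.
A 1:1 salt means the cation carries the equal and opposite charge, 1+.
Cation: ligand charges sum to -1; for the ion to be 1+, Pd = +2.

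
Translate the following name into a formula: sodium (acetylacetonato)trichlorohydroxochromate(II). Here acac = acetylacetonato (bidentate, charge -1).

Ligands: 1 acetylacetonato (acac, -1), 3 chloro (Cl, -1), 1 hydroxo (OH, -1). Ligand charge sum = -5.
With Cr in oxidation state +2, the complex ion is [Cr...]^3−.
Charge balance with sodium (+1) requires 1 complex ion per 3 sodium.

Na3[Cr(acac)Cl3(OH)]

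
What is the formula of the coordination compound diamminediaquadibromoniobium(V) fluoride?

[NbBr2(H2O)2(NH3)2]F3

Ligands: 2 aqua (H2O, neutral), 2 bromo (Br, -1), 2 ammine (NH3, neutral). Ligand charge sum = -2.
With Nb in oxidation state +5, the complex ion is [Nb...]^3+.
Charge balance with fluoride (-1) requires 1 complex ion per 3 fluoride.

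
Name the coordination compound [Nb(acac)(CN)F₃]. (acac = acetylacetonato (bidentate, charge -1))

(acetylacetonato)cyanotrifluoroniobium(V)

There is no counter-ion, so the complex is neutral overall.
Ligand charges: 3×fluoro (-1 each), 1×cyano (-1 each), 1×acetylacetonato (-1 each); total -5. So Nb + (-5) = 0, giving Nb = +5.
Ligands are named alphabetically: acetylacetonato before cyano before fluoro.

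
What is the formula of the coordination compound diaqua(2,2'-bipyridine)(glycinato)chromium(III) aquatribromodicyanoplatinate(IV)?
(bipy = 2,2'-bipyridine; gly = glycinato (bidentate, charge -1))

Cation [Cr…]: ligand charges -1, Cr(III) ⇒ ion charge 2+.
Anion [Pt…]: ligand charges -5, Pt(IV) ⇒ ion charge 1−.

[Cr(bipy)(gly)(H2O)2][PtBr3(CN)2(H2O)]2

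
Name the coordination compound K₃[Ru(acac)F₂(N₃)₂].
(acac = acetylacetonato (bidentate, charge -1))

potassium (acetylacetonato)diazidodifluororuthenate(II)

The 3 potassium counter-ions carry a total charge of +3, so each complex ion is 3−.
Ligand charges: 2×fluoro (-1 each), 1×acetylacetonato (-1 each), 2×azido (-1 each); total -5. So Ru + (-5) = 3−, giving Ru = +2.
The complex ion is anionic, so ruthenium takes the -ate form ruthenate(II).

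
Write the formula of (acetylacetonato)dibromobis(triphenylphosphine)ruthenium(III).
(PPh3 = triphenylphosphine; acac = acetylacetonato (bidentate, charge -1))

[Ru(acac)Br2(PPh3)2]

Ligands: 2 triphenylphosphine (PPh3, neutral), 1 acetylacetonato (acac, -1), 2 bromo (Br, -1). Ligand charge sum = -3.
With Ru in oxidation state +3, the complex ion is [Ru...].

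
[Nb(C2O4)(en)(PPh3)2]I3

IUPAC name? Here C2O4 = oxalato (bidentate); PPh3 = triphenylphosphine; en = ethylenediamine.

(ethylenediamine)oxalatobis(triphenylphosphine)niobium(V) iodide

The 3 iodide counter-ions carry a total charge of -3, so each complex ion is 3+.
Ligand charges: 1×oxalato (-2 each), 2×triphenylphosphine (neutral), 1×ethylenediamine (neutral); total -2. So Nb + (-2) = 3+, giving Nb = +5.
Ligands are named alphabetically: ethylenediamine before oxalato before triphenylphosphine.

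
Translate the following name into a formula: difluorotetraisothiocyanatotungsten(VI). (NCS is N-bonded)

Ligands: 4 isothiocyanato (NCS, -1), 2 fluoro (F, -1). Ligand charge sum = -6.
With W in oxidation state +6, the complex ion is [W...].

[WF2(NCS)4]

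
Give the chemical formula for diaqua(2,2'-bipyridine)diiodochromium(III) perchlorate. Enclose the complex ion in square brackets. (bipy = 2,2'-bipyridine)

Ligands: 2 aqua (H2O, neutral), 1 2,2'-bipyridine (bipy, neutral), 2 iodo (I, -1). Ligand charge sum = -2.
With Cr in oxidation state +3, the complex ion is [Cr...]^1+.
Charge balance with perchlorate (-1) requires 1 complex ion per 1 perchlorate.

[Cr(bipy)(H2O)2I2]ClO4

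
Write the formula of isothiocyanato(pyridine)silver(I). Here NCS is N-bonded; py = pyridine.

[Ag(NCS)(py)]

Ligands: 1 isothiocyanato (NCS, -1), 1 pyridine (py, neutral). Ligand charge sum = -1.
With Ag in oxidation state +1, the complex ion is [Ag...].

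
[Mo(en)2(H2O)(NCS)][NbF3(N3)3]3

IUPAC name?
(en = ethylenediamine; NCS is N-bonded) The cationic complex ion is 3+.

The complex cation is given as 3+; its ligand charges sum to -1, so Mo = +4.
With 3 anions per cation, each anion must be 3/3 = 1−.
Anion: ligand charges sum to -6; for the ion to be 1−, Nb = +5.

aquabis(ethylenediamine)isothiocyanatomolybdenum(IV) triazidotrifluoroniobate(V)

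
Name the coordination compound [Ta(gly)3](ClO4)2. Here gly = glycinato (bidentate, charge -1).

tris(glycinato)tantalum(V) perchlorate

The 2 perchlorate counter-ions carry a total charge of -2, so each complex ion is 2+.
Ligand charges: 3×glycinato (-1 each); total -3. So Ta + (-3) = 2+, giving Ta = +5.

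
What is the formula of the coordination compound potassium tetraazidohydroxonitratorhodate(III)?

Ligands: 1 hydroxo (OH, -1), 4 azido (N3, -1), 1 nitrato (NO3, -1). Ligand charge sum = -6.
With Rh in oxidation state +3, the complex ion is [Rh...]^3−.
Charge balance with potassium (+1) requires 1 complex ion per 3 potassium.

K3[Rh(N3)4(NO3)(OH)]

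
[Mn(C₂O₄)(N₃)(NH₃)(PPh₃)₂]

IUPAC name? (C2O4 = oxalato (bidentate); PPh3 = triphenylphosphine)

ammineazidooxalatobis(triphenylphosphine)manganese(III)

There is no counter-ion, so the complex is neutral overall.
Ligand charges: 1×oxalato (-2 each), 1×azido (-1 each), 1×ammine (neutral), 2×triphenylphosphine (neutral); total -3. So Mn + (-3) = 0, giving Mn = +3.
Ligands are named alphabetically: ammine before azido before oxalato before triphenylphosphine.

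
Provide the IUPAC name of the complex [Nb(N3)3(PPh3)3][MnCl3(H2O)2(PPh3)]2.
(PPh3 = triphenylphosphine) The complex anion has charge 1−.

Both ions are complex: the cation is named first with the plain metal name, the anion second with the -ate form; each ion's ligands are alphabetised independently.
The complex anion is given as 1−; its ligand charges sum to -3, so Mn = +2.
With 2 anions per cation, the cation must be 2×1 = 2+.
Cation: ligand charges sum to -3; for the ion to be 2+, Nb = +5.

triazidotris(triphenylphosphine)niobium(V) diaquatrichloro(triphenylphosphine)manganate(II)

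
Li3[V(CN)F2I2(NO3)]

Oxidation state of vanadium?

+3

3 lithium outside the brackets (+1 each) → the complex ion is 3−.
Ligand charges: 1×CN = -1; 1×NO3 = -1; 2×I = -2; 2×F = -2; sum -6.
V + (-6) = 3− ⇒ V is +3.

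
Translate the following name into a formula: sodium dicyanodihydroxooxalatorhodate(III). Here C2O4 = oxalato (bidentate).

Na3[Rh(C2O4)(CN)2(OH)2]

Ligands: 2 cyano (CN, -1), 2 hydroxo (OH, -1), 1 oxalato (C2O4, -2). Ligand charge sum = -6.
With Rh in oxidation state +3, the complex ion is [Rh...]^3−.
Charge balance with sodium (+1) requires 1 complex ion per 3 sodium.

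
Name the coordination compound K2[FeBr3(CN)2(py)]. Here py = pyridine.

The 2 potassium counter-ions carry a total charge of +2, so each complex ion is 2−.
Ligand charges: 2×cyano (-1 each), 1×pyridine (neutral), 3×bromo (-1 each); total -5. So Fe + (-5) = 2−, giving Fe = +3.
Ligands are named alphabetically: bromo before cyano before pyridine.
The complex ion is anionic, so iron takes the -ate form ferrate(III).

potassium tribromodicyano(pyridine)ferrate(III)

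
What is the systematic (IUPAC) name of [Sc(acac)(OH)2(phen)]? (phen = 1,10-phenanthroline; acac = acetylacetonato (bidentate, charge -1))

(acetylacetonato)dihydroxo(1,10-phenanthroline)scandium(III)

There is no counter-ion, so the complex is neutral overall.
Ligand charges: 1×1,10-phenanthroline (neutral), 2×hydroxo (-1 each), 1×acetylacetonato (-1 each); total -3. So Sc + (-3) = 0, giving Sc = +3.
Ligands are named alphabetically: acetylacetonato before hydroxo before phenanthroline.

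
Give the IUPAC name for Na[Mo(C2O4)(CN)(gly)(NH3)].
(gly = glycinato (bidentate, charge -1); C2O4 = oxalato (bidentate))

sodium amminecyano(glycinato)oxalatomolybdate(III)

The 1 sodium counter-ion carries a total charge of +1, so each complex ion is 1−.
Ligand charges: 1×glycinato (-1 each), 1×ammine (neutral), 1×cyano (-1 each), 1×oxalato (-2 each); total -4. So Mo + (-4) = 1−, giving Mo = +3.
Ligands are named alphabetically: ammine before cyano before glycinato before oxalato.
The complex ion is anionic, so molybdenum takes the -ate form molybdate(III).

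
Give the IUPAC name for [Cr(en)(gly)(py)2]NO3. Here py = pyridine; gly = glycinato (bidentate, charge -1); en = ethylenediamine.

The 1 nitrate counter-ion carries a total charge of -1, so each complex ion is 1+.
Ligand charges: 2×pyridine (neutral), 1×glycinato (-1 each), 1×ethylenediamine (neutral); total -1. So Cr + (-1) = 1+, giving Cr = +2.
Ligands are named alphabetically: ethylenediamine before glycinato before pyridine.

(ethylenediamine)(glycinato)bis(pyridine)chromium(II) nitrate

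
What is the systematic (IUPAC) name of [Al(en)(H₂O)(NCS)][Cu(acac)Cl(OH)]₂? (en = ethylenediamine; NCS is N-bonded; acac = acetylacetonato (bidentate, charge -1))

Both ions are complex: the cation is named first with the plain metal name, the anion second with the -ate form; each ion's ligands are alphabetised independently.
Aluminium is always +3 in its complexes; the cation's ligand charges sum to -1, so the complex cation is 2+.
With 2 anions per cation, each anion must be 2/2 = 1−.
Anion: ligand charges sum to -3; for the ion to be 1−, Cu = +2.

aqua(ethylenediamine)isothiocyanatoaluminium(III) (acetylacetonato)chlorohydroxocuprate(II)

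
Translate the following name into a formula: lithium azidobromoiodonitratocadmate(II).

Li2[CdBrI(N3)(NO3)]

Ligands: 1 bromo (Br, -1), 1 nitrato (NO3, -1), 1 azido (N3, -1), 1 iodo (I, -1). Ligand charge sum = -4.
With Cd in oxidation state +2, the complex ion is [Cd...]^2−.
Charge balance with lithium (+1) requires 1 complex ion per 2 lithium.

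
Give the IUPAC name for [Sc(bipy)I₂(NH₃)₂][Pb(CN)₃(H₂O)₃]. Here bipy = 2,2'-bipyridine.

diammine(2,2'-bipyridine)diiodoscandium(III) triaquatricyanoplumbate(II)

Scandium is always +3 in its complexes; the cation's ligand charges sum to -2, so the complex cation is 1+.
A 1:1 salt means the anion carries the equal and opposite charge, 1−.
Anion: ligand charges sum to -3; for the ion to be 1−, Pb = +2.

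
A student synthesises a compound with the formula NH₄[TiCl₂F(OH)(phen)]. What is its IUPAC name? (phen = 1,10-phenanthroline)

The 1 ammonium counter-ion carries a total charge of +1, so each complex ion is 1−.
Ligand charges: 2×chloro (-1 each), 1×1,10-phenanthroline (neutral), 1×fluoro (-1 each), 1×hydroxo (-1 each); total -4. So Ti + (-4) = 1−, giving Ti = +3.
Ligands are named alphabetically: chloro before fluoro before hydroxo before phenanthroline.
The complex ion is anionic, so titanium takes the -ate form titanate(III).

ammonium dichlorofluorohydroxo(1,10-phenanthroline)titanate(III)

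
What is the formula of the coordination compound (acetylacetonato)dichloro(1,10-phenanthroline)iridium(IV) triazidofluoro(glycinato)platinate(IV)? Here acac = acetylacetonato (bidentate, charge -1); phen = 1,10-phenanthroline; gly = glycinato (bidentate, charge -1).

Cation [Ir…]: ligand charges -3, Ir(IV) ⇒ ion charge 1+.
Anion [Pt…]: ligand charges -5, Pt(IV) ⇒ ion charge 1−.

[Ir(acac)Cl2(phen)][PtF(gly)(N3)3]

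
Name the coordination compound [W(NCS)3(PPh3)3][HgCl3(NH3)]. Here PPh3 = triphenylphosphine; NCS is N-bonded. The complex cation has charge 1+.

The complex cation is given as 1+; its ligand charges sum to -3, so W = +4.
A 1:1 salt means the anion carries the equal and opposite charge, 1−.
Anion: ligand charges sum to -3; for the ion to be 1−, Hg = +2.

triisothiocyanatotris(triphenylphosphine)tungsten(IV) amminetrichloromercurate(II)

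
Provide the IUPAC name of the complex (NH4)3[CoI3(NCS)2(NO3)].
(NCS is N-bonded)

ammonium triiododiisothiocyanatonitratocobaltate(III)

The 3 ammonium counter-ions carry a total charge of +3, so each complex ion is 3−.
Ligand charges: 3×iodo (-1 each), 1×nitrato (-1 each), 2×isothiocyanato (-1 each); total -6. So Co + (-6) = 3−, giving Co = +3.
The complex ion is anionic, so cobalt takes the -ate form cobaltate(III).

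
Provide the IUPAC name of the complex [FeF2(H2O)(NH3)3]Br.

The 1 bromide counter-ion carries a total charge of -1, so each complex ion is 1+.
Ligand charges: 1×aqua (neutral), 2×fluoro (-1 each), 3×ammine (neutral); total -2. So Fe + (-2) = 1+, giving Fe = +3.
Ligands are named alphabetically: ammine before aqua before fluoro.

triammineaquadifluoroiron(III) bromide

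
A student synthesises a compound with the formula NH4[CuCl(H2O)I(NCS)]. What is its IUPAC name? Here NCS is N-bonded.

ammonium aquachloroiodoisothiocyanatocuprate(II)

The 1 ammonium counter-ion carries a total charge of +1, so each complex ion is 1−.
Ligand charges: 1×chloro (-1 each), 1×iodo (-1 each), 1×aqua (neutral), 1×isothiocyanato (-1 each); total -3. So Cu + (-3) = 1−, giving Cu = +2.
Ligands are named alphabetically: aqua before chloro before iodo before isothiocyanato.
The complex ion is anionic, so copper takes the -ate form cuprate(II).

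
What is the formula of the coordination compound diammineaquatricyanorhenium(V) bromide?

[Re(CN)3(H2O)(NH3)2]Br2

Ligands: 1 aqua (H2O, neutral), 2 ammine (NH3, neutral), 3 cyano (CN, -1). Ligand charge sum = -3.
Charge balance with bromide (-1) requires 1 complex ion per 2 bromide.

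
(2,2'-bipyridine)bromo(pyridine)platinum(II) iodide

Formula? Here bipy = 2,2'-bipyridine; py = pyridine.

Ligands: 1 2,2'-bipyridine (bipy, neutral), 1 bromo (Br, -1), 1 pyridine (py, neutral). Ligand charge sum = -1.
With Pt in oxidation state +2, the complex ion is [Pt...]^1+.
Charge balance with iodide (-1) requires 1 complex ion per 1 iodide.

[Pt(bipy)Br(py)]I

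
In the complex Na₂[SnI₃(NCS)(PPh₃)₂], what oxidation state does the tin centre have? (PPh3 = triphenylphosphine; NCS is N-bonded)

2 sodium outside the brackets (+1 each) → the complex ion is 2−.
Ligand charges: 2×PPh3 neutral; 1×NCS = -1; 3×I = -3; sum -4.
Sn + (-4) = 2− ⇒ Sn is +2.

+2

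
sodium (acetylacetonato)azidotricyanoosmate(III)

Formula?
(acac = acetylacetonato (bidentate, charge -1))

Ligands: 1 azido (N3, -1), 3 cyano (CN, -1), 1 acetylacetonato (acac, -1). Ligand charge sum = -5.
Charge balance with sodium (+1) requires 1 complex ion per 2 sodium.

Na2[Os(acac)(CN)3(N3)]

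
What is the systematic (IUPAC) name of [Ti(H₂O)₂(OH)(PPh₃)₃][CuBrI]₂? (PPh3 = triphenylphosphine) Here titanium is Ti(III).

diaquahydroxotris(triphenylphosphine)titanium(III) bromoiodocuprate(I)

Both ions are complex: the cation is named first with the plain metal name, the anion second with the -ate form; each ion's ligands are alphabetised independently.
Ti is given as +3; the cation's ligand charges sum to -1, so the complex cation is 2+.
With 2 anions per cation, each anion must be 2/2 = 1−.
Anion: ligand charges sum to -2; for the ion to be 1−, Cu = +1.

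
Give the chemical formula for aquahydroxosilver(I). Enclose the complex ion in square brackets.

Ligands: 1 aqua (H2O, neutral), 1 hydroxo (OH, -1). Ligand charge sum = -1.
With Ag in oxidation state +1, the complex ion is [Ag...].

[Ag(H2O)(OH)]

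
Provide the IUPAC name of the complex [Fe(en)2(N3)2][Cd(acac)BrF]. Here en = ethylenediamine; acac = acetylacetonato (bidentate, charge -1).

diazidobis(ethylenediamine)iron(III) (acetylacetonato)bromofluorocadmate(II)

Cadmium is always +2 in its complexes; the anion's ligand charges sum to -3, so the complex anion is 1−.
A 1:1 salt means the cation carries the equal and opposite charge, 1+.
Cation: ligand charges sum to -2; for the ion to be 1+, Fe = +3.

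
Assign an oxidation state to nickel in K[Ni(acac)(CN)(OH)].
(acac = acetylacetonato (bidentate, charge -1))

+2

1 potassium outside the brackets (+1 each) → the complex ion is 1−.
Ligand charges: 1×acac = -1; 1×OH = -1; 1×CN = -1; sum -3.
Ni + (-3) = 1− ⇒ Ni is +2.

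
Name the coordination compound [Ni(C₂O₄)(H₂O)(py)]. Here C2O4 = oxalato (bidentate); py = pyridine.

There is no counter-ion, so the complex is neutral overall.
Ligand charges: 1×aqua (neutral), 1×oxalato (-2 each), 1×pyridine (neutral); total -2. So Ni + (-2) = 0, giving Ni = +2.
Ligands are named alphabetically: aqua before oxalato before pyridine.

aquaoxalato(pyridine)nickel(II)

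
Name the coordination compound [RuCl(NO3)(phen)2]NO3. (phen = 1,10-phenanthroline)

chloronitratobis(1,10-phenanthroline)ruthenium(III) nitrate

The 1 nitrate counter-ion carries a total charge of -1, so each complex ion is 1+.
Ligand charges: 1×nitrato (-1 each), 1×chloro (-1 each), 2×1,10-phenanthroline (neutral); total -2. So Ru + (-2) = 1+, giving Ru = +3.
Ligands are named alphabetically: chloro before nitrato before phenanthroline.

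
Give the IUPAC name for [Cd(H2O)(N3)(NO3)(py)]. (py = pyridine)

There is no counter-ion, so the complex is neutral overall.
Ligand charges: 1×aqua (neutral), 1×azido (-1 each), 1×pyridine (neutral), 1×nitrato (-1 each); total -2. So Cd + (-2) = 0, giving Cd = +2.
Ligands are named alphabetically: aqua before azido before nitrato before pyridine.

aquaazidonitrato(pyridine)cadmium(II)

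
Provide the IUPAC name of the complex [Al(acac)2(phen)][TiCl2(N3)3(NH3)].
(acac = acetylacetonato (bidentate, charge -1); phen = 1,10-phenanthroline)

bis(acetylacetonato)(1,10-phenanthroline)aluminium(III) amminetriazidodichlorotitanate(IV)

Both ions are complex: the cation is named first with the plain metal name, the anion second with the -ate form; each ion's ligands are alphabetised independently.
Aluminium is always +3 in its complexes; the cation's ligand charges sum to -2, so the complex cation is 1+.
A 1:1 salt means the anion carries the equal and opposite charge, 1−.
Anion: ligand charges sum to -5; for the ion to be 1−, Ti = +4.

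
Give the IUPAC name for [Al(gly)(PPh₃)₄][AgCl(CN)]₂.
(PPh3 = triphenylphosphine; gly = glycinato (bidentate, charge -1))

Aluminium is always +3 in its complexes; the cation's ligand charges sum to -1, so the complex cation is 2+.
With 2 anions per cation, each anion must be 2/2 = 1−.
Anion: ligand charges sum to -2; for the ion to be 1−, Ag = +1.

(glycinato)tetrakis(triphenylphosphine)aluminium(III) chlorocyanoargentate(I)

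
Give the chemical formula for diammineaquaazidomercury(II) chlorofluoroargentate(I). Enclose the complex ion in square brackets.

Cation [Hg…]: ligand charges -1, Hg(II) ⇒ ion charge 1+.
Anion [Ag…]: ligand charges -2, Ag(I) ⇒ ion charge 1−.
One 1+ cation balances one 1− anion.

[Hg(H2O)(N3)(NH3)2][AgClF]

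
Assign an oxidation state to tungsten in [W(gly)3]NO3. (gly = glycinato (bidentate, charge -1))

+4

1 nitrate outside the brackets (-1 each) → the complex ion is 1+.
Ligand charges: 3×gly = -3; sum -3.
W + (-3) = 1+ ⇒ W is +4.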